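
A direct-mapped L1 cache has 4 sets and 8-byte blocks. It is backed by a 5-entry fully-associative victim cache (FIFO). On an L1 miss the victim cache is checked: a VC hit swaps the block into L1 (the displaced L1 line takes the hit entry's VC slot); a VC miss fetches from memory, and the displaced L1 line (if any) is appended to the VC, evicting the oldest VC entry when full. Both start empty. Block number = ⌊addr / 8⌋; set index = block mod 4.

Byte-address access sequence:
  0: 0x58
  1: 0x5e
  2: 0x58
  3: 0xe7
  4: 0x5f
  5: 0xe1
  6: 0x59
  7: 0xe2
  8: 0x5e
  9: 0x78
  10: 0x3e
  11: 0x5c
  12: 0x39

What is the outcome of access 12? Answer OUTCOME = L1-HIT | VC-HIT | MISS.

OUTCOME = VC-HIT

  [0] addr=0x58 blk=11 s=3: MISS | VC []
  [1] addr=0x5e blk=11 s=3: L1-HIT | VC []
  [2] addr=0x58 blk=11 s=3: L1-HIT | VC []
  [3] addr=0xe7 blk=28 s=0: MISS | VC []
  [4] addr=0x5f blk=11 s=3: L1-HIT | VC []
  [5] addr=0xe1 blk=28 s=0: L1-HIT | VC []
  [6] addr=0x59 blk=11 s=3: L1-HIT | VC []
  [7] addr=0xe2 blk=28 s=0: L1-HIT | VC []
  [8] addr=0x5e blk=11 s=3: L1-HIT | VC []
  [9] addr=0x78 blk=15 s=3: MISS | VC [11]
  [10] addr=0x3e blk=7 s=3: MISS | VC [11, 15]
  [11] addr=0x5c blk=11 s=3: VC-HIT | VC [7, 15]
  [12] addr=0x39 blk=7 s=3: VC-HIT | VC [11, 15]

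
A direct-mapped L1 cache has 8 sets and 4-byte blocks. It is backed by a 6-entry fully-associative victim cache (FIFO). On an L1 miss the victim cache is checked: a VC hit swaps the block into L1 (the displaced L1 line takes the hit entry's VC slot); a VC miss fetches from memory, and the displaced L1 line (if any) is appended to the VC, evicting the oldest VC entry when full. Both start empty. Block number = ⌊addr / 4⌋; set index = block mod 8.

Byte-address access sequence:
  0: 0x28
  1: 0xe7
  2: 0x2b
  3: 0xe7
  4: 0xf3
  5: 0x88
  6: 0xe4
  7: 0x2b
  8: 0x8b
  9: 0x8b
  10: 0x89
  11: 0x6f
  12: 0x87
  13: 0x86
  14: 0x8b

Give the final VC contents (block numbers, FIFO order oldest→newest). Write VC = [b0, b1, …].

0: 0x28 (blk 10, set 2) → MISS  vc=[]
1: 0xe7 (blk 57, set 1) → MISS  vc=[]
2: 0x2b (blk 10, set 2) → L1-HIT  vc=[]
3: 0xe7 (blk 57, set 1) → L1-HIT  vc=[]
4: 0xf3 (blk 60, set 4) → MISS  vc=[]
5: 0x88 (blk 34, set 2) → MISS  vc=[10]
6: 0xe4 (blk 57, set 1) → L1-HIT  vc=[10]
7: 0x2b (blk 10, set 2) → VC-HIT  vc=[34]
8: 0x8b (blk 34, set 2) → VC-HIT  vc=[10]
9: 0x8b (blk 34, set 2) → L1-HIT  vc=[10]
10: 0x89 (blk 34, set 2) → L1-HIT  vc=[10]
11: 0x6f (blk 27, set 3) → MISS  vc=[10]
12: 0x87 (blk 33, set 1) → MISS  vc=[10, 57]
13: 0x86 (blk 33, set 1) → L1-HIT  vc=[10, 57]
14: 0x8b (blk 34, set 2) → L1-HIT  vc=[10, 57]

VC = [10, 57]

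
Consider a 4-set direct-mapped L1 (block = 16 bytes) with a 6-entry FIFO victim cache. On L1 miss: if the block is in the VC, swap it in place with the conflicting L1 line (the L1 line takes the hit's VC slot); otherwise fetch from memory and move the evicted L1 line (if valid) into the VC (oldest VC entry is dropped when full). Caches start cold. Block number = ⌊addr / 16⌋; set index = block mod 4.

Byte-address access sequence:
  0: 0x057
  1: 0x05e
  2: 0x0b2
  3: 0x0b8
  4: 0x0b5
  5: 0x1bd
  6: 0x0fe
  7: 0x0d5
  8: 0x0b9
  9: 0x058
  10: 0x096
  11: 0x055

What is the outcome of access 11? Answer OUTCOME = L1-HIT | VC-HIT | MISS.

OUTCOME = VC-HIT

#0 0x57→b5/s1 MISS; vc=[]
#1 0x5e→b5/s1 L1-HIT; vc=[]
#2 0xb2→b11/s3 MISS; vc=[]
#3 0xb8→b11/s3 L1-HIT; vc=[]
#4 0xb5→b11/s3 L1-HIT; vc=[]
#5 0x1bd→b27/s3 MISS; vc=[11]
#6 0xfe→b15/s3 MISS; vc=[11,27]
#7 0xd5→b13/s1 MISS; vc=[11,27,5]
#8 0xb9→b11/s3 VC-HIT; vc=[15,27,5]
#9 0x58→b5/s1 VC-HIT; vc=[15,27,13]
#10 0x96→b9/s1 MISS; vc=[15,27,13,5]
#11 0x55→b5/s1 VC-HIT; vc=[15,27,13,9]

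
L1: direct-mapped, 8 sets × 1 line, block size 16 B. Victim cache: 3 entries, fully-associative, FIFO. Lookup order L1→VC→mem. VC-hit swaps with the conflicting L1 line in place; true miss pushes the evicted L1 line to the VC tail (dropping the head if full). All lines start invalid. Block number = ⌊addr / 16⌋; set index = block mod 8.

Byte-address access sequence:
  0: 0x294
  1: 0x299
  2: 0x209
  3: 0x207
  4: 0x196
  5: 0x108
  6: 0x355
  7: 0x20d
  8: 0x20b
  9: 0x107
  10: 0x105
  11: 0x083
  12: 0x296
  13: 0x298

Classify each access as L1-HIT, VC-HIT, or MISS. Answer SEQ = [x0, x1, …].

#0 0x294→b41/s1 MISS; vc=[]
#1 0x299→b41/s1 L1-HIT; vc=[]
#2 0x209→b32/s0 MISS; vc=[]
#3 0x207→b32/s0 L1-HIT; vc=[]
#4 0x196→b25/s1 MISS; vc=[41]
#5 0x108→b16/s0 MISS; vc=[41,32]
#6 0x355→b53/s5 MISS; vc=[41,32]
#7 0x20d→b32/s0 VC-HIT; vc=[41,16]
#8 0x20b→b32/s0 L1-HIT; vc=[41,16]
#9 0x107→b16/s0 VC-HIT; vc=[41,32]
#10 0x105→b16/s0 L1-HIT; vc=[41,32]
#11 0x83→b8/s0 MISS; vc=[41,32,16]
#12 0x296→b41/s1 VC-HIT; vc=[25,32,16]
#13 0x298→b41/s1 L1-HIT; vc=[25,32,16]

SEQ = [MISS, L1-HIT, MISS, L1-HIT, MISS, MISS, MISS, VC-HIT, L1-HIT, VC-HIT, L1-HIT, MISS, VC-HIT, L1-HIT]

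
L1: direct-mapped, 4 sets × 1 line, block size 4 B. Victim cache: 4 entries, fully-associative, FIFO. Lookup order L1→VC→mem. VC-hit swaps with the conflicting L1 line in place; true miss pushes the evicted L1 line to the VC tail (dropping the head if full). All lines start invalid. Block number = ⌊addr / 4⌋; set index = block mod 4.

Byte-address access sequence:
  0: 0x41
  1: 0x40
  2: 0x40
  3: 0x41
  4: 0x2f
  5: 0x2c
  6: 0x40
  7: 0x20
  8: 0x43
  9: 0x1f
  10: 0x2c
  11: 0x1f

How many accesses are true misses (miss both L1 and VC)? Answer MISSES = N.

MISSES = 4

#0 0x41→b16/s0 MISS; vc=[]
#1 0x40→b16/s0 L1-HIT; vc=[]
#2 0x40→b16/s0 L1-HIT; vc=[]
#3 0x41→b16/s0 L1-HIT; vc=[]
#4 0x2f→b11/s3 MISS; vc=[]
#5 0x2c→b11/s3 L1-HIT; vc=[]
#6 0x40→b16/s0 L1-HIT; vc=[]
#7 0x20→b8/s0 MISS; vc=[16]
#8 0x43→b16/s0 VC-HIT; vc=[8]
#9 0x1f→b7/s3 MISS; vc=[8,11]
#10 0x2c→b11/s3 VC-HIT; vc=[8,7]
#11 0x1f→b7/s3 VC-HIT; vc=[8,11]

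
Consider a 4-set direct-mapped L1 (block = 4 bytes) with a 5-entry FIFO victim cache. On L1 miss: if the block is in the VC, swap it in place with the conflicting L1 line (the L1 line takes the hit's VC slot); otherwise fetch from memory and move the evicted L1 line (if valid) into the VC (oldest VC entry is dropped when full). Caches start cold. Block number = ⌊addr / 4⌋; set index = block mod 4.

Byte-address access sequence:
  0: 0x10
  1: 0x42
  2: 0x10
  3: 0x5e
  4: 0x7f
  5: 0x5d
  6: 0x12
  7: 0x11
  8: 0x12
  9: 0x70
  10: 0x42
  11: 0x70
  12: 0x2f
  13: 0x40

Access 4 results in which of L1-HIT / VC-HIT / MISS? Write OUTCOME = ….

OUTCOME = MISS

0: 0x10 (blk 4, set 0) → MISS  vc=[]
1: 0x42 (blk 16, set 0) → MISS  vc=[4]
2: 0x10 (blk 4, set 0) → VC-HIT  vc=[16]
3: 0x5e (blk 23, set 3) → MISS  vc=[16]
4: 0x7f (blk 31, set 3) → MISS  vc=[16, 23]
5: 0x5d (blk 23, set 3) → VC-HIT  vc=[16, 31]
6: 0x12 (blk 4, set 0) → L1-HIT  vc=[16, 31]
7: 0x11 (blk 4, set 0) → L1-HIT  vc=[16, 31]
8: 0x12 (blk 4, set 0) → L1-HIT  vc=[16, 31]
9: 0x70 (blk 28, set 0) → MISS  vc=[16, 31, 4]
10: 0x42 (blk 16, set 0) → VC-HIT  vc=[28, 31, 4]
11: 0x70 (blk 28, set 0) → VC-HIT  vc=[16, 31, 4]
12: 0x2f (blk 11, set 3) → MISS  vc=[16, 31, 4, 23]
13: 0x40 (blk 16, set 0) → VC-HIT  vc=[28, 31, 4, 23]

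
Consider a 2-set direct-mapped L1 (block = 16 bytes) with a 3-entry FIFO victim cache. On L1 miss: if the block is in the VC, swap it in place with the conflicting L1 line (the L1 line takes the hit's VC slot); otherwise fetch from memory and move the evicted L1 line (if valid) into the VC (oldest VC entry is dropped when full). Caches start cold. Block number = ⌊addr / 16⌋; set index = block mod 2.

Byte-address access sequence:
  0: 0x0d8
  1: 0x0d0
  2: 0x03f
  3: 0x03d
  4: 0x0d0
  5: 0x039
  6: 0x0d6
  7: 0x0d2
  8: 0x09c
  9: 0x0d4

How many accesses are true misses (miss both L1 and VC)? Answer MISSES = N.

0: 0xd8 (blk 13, set 1) → MISS  vc=[]
1: 0xd0 (blk 13, set 1) → L1-HIT  vc=[]
2: 0x3f (blk 3, set 1) → MISS  vc=[13]
3: 0x3d (blk 3, set 1) → L1-HIT  vc=[13]
4: 0xd0 (blk 13, set 1) → VC-HIT  vc=[3]
5: 0x39 (blk 3, set 1) → VC-HIT  vc=[13]
6: 0xd6 (blk 13, set 1) → VC-HIT  vc=[3]
7: 0xd2 (blk 13, set 1) → L1-HIT  vc=[3]
8: 0x9c (blk 9, set 1) → MISS  vc=[3, 13]
9: 0xd4 (blk 13, set 1) → VC-HIT  vc=[3, 9]

MISSES = 3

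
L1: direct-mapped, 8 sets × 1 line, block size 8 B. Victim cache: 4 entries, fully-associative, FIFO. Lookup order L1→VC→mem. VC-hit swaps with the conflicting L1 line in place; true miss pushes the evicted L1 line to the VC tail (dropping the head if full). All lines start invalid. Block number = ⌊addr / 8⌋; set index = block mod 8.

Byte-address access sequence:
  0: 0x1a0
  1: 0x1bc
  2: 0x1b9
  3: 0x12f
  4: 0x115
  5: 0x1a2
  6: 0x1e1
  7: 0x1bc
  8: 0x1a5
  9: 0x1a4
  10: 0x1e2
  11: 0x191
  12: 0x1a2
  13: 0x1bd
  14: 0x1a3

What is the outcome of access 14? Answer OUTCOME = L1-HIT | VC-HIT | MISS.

  [0] addr=0x1a0 blk=52 s=4: MISS | VC []
  [1] addr=0x1bc blk=55 s=7: MISS | VC []
  [2] addr=0x1b9 blk=55 s=7: L1-HIT | VC []
  [3] addr=0x12f blk=37 s=5: MISS | VC []
  [4] addr=0x115 blk=34 s=2: MISS | VC []
  [5] addr=0x1a2 blk=52 s=4: L1-HIT | VC []
  [6] addr=0x1e1 blk=60 s=4: MISS | VC [52]
  [7] addr=0x1bc blk=55 s=7: L1-HIT | VC [52]
  [8] addr=0x1a5 blk=52 s=4: VC-HIT | VC [60]
  [9] addr=0x1a4 blk=52 s=4: L1-HIT | VC [60]
  [10] addr=0x1e2 blk=60 s=4: VC-HIT | VC [52]
  [11] addr=0x191 blk=50 s=2: MISS | VC [52, 34]
  [12] addr=0x1a2 blk=52 s=4: VC-HIT | VC [60, 34]
  [13] addr=0x1bd blk=55 s=7: L1-HIT | VC [60, 34]
  [14] addr=0x1a3 blk=52 s=4: L1-HIT | VC [60, 34]

OUTCOME = L1-HIT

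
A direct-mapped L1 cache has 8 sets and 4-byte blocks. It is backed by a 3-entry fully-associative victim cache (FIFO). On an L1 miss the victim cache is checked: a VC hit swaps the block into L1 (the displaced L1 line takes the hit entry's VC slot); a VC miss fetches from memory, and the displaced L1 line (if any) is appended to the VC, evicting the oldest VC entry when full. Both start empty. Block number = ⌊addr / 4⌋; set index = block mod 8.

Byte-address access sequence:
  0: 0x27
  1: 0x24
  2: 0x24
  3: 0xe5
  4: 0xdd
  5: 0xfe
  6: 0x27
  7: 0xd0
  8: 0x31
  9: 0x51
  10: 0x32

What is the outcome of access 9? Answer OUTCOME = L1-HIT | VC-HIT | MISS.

  [0] addr=0x27 blk=9 s=1: MISS | VC []
  [1] addr=0x24 blk=9 s=1: L1-HIT | VC []
  [2] addr=0x24 blk=9 s=1: L1-HIT | VC []
  [3] addr=0xe5 blk=57 s=1: MISS | VC [9]
  [4] addr=0xdd blk=55 s=7: MISS | VC [9]
  [5] addr=0xfe blk=63 s=7: MISS | VC [9, 55]
  [6] addr=0x27 blk=9 s=1: VC-HIT | VC [57, 55]
  [7] addr=0xd0 blk=52 s=4: MISS | VC [57, 55]
  [8] addr=0x31 blk=12 s=4: MISS | VC [57, 55, 52]
  [9] addr=0x51 blk=20 s=4: MISS | VC [55, 52, 12]
  [10] addr=0x32 blk=12 s=4: VC-HIT | VC [55, 52, 20]

OUTCOME = MISS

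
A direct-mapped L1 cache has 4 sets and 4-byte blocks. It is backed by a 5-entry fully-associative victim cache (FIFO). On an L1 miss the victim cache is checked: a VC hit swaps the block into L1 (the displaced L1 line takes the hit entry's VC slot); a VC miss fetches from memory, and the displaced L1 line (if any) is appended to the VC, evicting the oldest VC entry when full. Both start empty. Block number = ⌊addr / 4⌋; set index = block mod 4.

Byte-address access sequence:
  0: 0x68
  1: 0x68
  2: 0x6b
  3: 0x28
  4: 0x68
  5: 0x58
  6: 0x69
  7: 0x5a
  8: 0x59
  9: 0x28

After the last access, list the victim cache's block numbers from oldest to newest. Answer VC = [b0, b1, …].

0: 0x68 (blk 26, set 2) → MISS  vc=[]
1: 0x68 (blk 26, set 2) → L1-HIT  vc=[]
2: 0x6b (blk 26, set 2) → L1-HIT  vc=[]
3: 0x28 (blk 10, set 2) → MISS  vc=[26]
4: 0x68 (blk 26, set 2) → VC-HIT  vc=[10]
5: 0x58 (blk 22, set 2) → MISS  vc=[10, 26]
6: 0x69 (blk 26, set 2) → VC-HIT  vc=[10, 22]
7: 0x5a (blk 22, set 2) → VC-HIT  vc=[10, 26]
8: 0x59 (blk 22, set 2) → L1-HIT  vc=[10, 26]
9: 0x28 (blk 10, set 2) → VC-HIT  vc=[22, 26]

VC = [22, 26]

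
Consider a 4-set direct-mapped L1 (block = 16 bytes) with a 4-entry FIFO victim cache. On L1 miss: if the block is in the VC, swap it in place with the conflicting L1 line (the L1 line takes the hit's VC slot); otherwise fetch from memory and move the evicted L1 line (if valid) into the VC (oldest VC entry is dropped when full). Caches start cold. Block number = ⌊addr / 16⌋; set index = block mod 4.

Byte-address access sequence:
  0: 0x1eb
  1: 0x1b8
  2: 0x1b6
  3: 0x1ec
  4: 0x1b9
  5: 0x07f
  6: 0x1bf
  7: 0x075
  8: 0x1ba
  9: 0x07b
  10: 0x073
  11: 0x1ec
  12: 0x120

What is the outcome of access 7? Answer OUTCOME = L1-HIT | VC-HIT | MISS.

OUTCOME = VC-HIT

0: 0x1eb (blk 30, set 2) → MISS  vc=[]
1: 0x1b8 (blk 27, set 3) → MISS  vc=[]
2: 0x1b6 (blk 27, set 3) → L1-HIT  vc=[]
3: 0x1ec (blk 30, set 2) → L1-HIT  vc=[]
4: 0x1b9 (blk 27, set 3) → L1-HIT  vc=[]
5: 0x7f (blk 7, set 3) → MISS  vc=[27]
6: 0x1bf (blk 27, set 3) → VC-HIT  vc=[7]
7: 0x75 (blk 7, set 3) → VC-HIT  vc=[27]
8: 0x1ba (blk 27, set 3) → VC-HIT  vc=[7]
9: 0x7b (blk 7, set 3) → VC-HIT  vc=[27]
10: 0x73 (blk 7, set 3) → L1-HIT  vc=[27]
11: 0x1ec (blk 30, set 2) → L1-HIT  vc=[27]
12: 0x120 (blk 18, set 2) → MISS  vc=[27, 30]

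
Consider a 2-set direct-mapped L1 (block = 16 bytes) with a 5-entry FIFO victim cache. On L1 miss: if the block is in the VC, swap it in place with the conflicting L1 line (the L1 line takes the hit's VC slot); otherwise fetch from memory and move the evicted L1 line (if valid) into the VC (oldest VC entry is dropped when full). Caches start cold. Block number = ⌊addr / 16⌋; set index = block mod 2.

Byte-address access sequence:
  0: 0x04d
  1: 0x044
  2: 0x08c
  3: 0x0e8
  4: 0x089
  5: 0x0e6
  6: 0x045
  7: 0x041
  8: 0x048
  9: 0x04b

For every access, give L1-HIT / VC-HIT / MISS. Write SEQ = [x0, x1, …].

SEQ = [MISS, L1-HIT, MISS, MISS, VC-HIT, VC-HIT, VC-HIT, L1-HIT, L1-HIT, L1-HIT]

  [0] addr=0x4d blk=4 s=0: MISS | VC []
  [1] addr=0x44 blk=4 s=0: L1-HIT | VC []
  [2] addr=0x8c blk=8 s=0: MISS | VC [4]
  [3] addr=0xe8 blk=14 s=0: MISS | VC [4, 8]
  [4] addr=0x89 blk=8 s=0: VC-HIT | VC [4, 14]
  [5] addr=0xe6 blk=14 s=0: VC-HIT | VC [4, 8]
  [6] addr=0x45 blk=4 s=0: VC-HIT | VC [14, 8]
  [7] addr=0x41 blk=4 s=0: L1-HIT | VC [14, 8]
  [8] addr=0x48 blk=4 s=0: L1-HIT | VC [14, 8]
  [9] addr=0x4b blk=4 s=0: L1-HIT | VC [14, 8]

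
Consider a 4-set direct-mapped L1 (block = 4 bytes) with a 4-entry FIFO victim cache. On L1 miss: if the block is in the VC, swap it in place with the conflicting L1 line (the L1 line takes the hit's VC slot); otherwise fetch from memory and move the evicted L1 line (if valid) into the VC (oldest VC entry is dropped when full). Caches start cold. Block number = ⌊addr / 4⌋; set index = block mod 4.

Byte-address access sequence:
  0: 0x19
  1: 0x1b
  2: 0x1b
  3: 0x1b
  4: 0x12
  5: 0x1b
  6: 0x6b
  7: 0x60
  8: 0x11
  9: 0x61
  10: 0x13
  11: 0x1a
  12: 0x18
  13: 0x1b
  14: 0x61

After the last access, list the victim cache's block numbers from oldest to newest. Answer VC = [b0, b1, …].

0: 0x19 (blk 6, set 2) → MISS  vc=[]
1: 0x1b (blk 6, set 2) → L1-HIT  vc=[]
2: 0x1b (blk 6, set 2) → L1-HIT  vc=[]
3: 0x1b (blk 6, set 2) → L1-HIT  vc=[]
4: 0x12 (blk 4, set 0) → MISS  vc=[]
5: 0x1b (blk 6, set 2) → L1-HIT  vc=[]
6: 0x6b (blk 26, set 2) → MISS  vc=[6]
7: 0x60 (blk 24, set 0) → MISS  vc=[6, 4]
8: 0x11 (blk 4, set 0) → VC-HIT  vc=[6, 24]
9: 0x61 (blk 24, set 0) → VC-HIT  vc=[6, 4]
10: 0x13 (blk 4, set 0) → VC-HIT  vc=[6, 24]
11: 0x1a (blk 6, set 2) → VC-HIT  vc=[26, 24]
12: 0x18 (blk 6, set 2) → L1-HIT  vc=[26, 24]
13: 0x1b (blk 6, set 2) → L1-HIT  vc=[26, 24]
14: 0x61 (blk 24, set 0) → VC-HIT  vc=[26, 4]

VC = [26, 4]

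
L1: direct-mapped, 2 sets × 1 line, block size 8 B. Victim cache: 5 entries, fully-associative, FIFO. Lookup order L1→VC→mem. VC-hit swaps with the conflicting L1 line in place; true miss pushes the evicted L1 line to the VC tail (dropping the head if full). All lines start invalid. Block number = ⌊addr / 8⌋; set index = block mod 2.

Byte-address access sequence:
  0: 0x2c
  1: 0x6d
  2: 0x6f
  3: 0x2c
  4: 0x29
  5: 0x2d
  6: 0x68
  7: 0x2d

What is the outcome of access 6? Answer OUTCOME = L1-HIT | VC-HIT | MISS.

OUTCOME = VC-HIT

  [0] addr=0x2c blk=5 s=1: MISS | VC []
  [1] addr=0x6d blk=13 s=1: MISS | VC [5]
  [2] addr=0x6f blk=13 s=1: L1-HIT | VC [5]
  [3] addr=0x2c blk=5 s=1: VC-HIT | VC [13]
  [4] addr=0x29 blk=5 s=1: L1-HIT | VC [13]
  [5] addr=0x2d blk=5 s=1: L1-HIT | VC [13]
  [6] addr=0x68 blk=13 s=1: VC-HIT | VC [5]
  [7] addr=0x2d blk=5 s=1: VC-HIT | VC [13]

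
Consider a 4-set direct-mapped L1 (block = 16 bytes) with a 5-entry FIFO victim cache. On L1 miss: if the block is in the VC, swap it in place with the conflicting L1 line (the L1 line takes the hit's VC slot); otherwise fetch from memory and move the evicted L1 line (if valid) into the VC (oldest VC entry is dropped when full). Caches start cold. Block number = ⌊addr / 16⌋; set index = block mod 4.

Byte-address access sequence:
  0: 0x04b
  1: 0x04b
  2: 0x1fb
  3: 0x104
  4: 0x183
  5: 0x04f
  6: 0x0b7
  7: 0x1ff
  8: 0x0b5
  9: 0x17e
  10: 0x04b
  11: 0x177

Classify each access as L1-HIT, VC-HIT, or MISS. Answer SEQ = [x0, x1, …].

SEQ = [MISS, L1-HIT, MISS, MISS, MISS, VC-HIT, MISS, VC-HIT, VC-HIT, MISS, L1-HIT, L1-HIT]

0: 0x4b (blk 4, set 0) → MISS  vc=[]
1: 0x4b (blk 4, set 0) → L1-HIT  vc=[]
2: 0x1fb (blk 31, set 3) → MISS  vc=[]
3: 0x104 (blk 16, set 0) → MISS  vc=[4]
4: 0x183 (blk 24, set 0) → MISS  vc=[4, 16]
5: 0x4f (blk 4, set 0) → VC-HIT  vc=[24, 16]
6: 0xb7 (blk 11, set 3) → MISS  vc=[24, 16, 31]
7: 0x1ff (blk 31, set 3) → VC-HIT  vc=[24, 16, 11]
8: 0xb5 (blk 11, set 3) → VC-HIT  vc=[24, 16, 31]
9: 0x17e (blk 23, set 3) → MISS  vc=[24, 16, 31, 11]
10: 0x4b (blk 4, set 0) → L1-HIT  vc=[24, 16, 31, 11]
11: 0x177 (blk 23, set 3) → L1-HIT  vc=[24, 16, 31, 11]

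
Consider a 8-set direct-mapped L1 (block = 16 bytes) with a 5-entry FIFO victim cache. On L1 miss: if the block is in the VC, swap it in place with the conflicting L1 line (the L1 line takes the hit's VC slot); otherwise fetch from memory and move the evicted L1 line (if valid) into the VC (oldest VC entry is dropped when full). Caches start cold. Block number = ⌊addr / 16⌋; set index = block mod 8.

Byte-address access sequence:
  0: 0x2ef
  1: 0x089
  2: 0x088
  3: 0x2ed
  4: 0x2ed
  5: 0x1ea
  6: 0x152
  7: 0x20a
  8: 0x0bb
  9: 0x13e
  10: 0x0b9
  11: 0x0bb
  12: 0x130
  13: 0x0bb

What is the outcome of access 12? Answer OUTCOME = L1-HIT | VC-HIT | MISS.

#0 0x2ef→b46/s6 MISS; vc=[]
#1 0x89→b8/s0 MISS; vc=[]
#2 0x88→b8/s0 L1-HIT; vc=[]
#3 0x2ed→b46/s6 L1-HIT; vc=[]
#4 0x2ed→b46/s6 L1-HIT; vc=[]
#5 0x1ea→b30/s6 MISS; vc=[46]
#6 0x152→b21/s5 MISS; vc=[46]
#7 0x20a→b32/s0 MISS; vc=[46,8]
#8 0xbb→b11/s3 MISS; vc=[46,8]
#9 0x13e→b19/s3 MISS; vc=[46,8,11]
#10 0xb9→b11/s3 VC-HIT; vc=[46,8,19]
#11 0xbb→b11/s3 L1-HIT; vc=[46,8,19]
#12 0x130→b19/s3 VC-HIT; vc=[46,8,11]
#13 0xbb→b11/s3 VC-HIT; vc=[46,8,19]

OUTCOME = VC-HIT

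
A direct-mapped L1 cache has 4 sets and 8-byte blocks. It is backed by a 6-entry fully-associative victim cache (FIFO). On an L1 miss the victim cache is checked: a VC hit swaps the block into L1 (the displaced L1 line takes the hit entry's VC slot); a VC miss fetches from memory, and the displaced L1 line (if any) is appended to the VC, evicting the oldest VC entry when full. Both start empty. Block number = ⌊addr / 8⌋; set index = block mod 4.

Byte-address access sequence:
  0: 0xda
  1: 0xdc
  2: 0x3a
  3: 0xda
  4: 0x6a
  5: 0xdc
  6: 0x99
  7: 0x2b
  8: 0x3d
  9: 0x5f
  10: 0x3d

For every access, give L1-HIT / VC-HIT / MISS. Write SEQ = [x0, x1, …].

  [0] addr=0xda blk=27 s=3: MISS | VC []
  [1] addr=0xdc blk=27 s=3: L1-HIT | VC []
  [2] addr=0x3a blk=7 s=3: MISS | VC [27]
  [3] addr=0xda blk=27 s=3: VC-HIT | VC [7]
  [4] addr=0x6a blk=13 s=1: MISS | VC [7]
  [5] addr=0xdc blk=27 s=3: L1-HIT | VC [7]
  [6] addr=0x99 blk=19 s=3: MISS | VC [7, 27]
  [7] addr=0x2b blk=5 s=1: MISS | VC [7, 27, 13]
  [8] addr=0x3d blk=7 s=3: VC-HIT | VC [19, 27, 13]
  [9] addr=0x5f blk=11 s=3: MISS | VC [19, 27, 13, 7]
  [10] addr=0x3d blk=7 s=3: VC-HIT | VC [19, 27, 13, 11]

SEQ = [MISS, L1-HIT, MISS, VC-HIT, MISS, L1-HIT, MISS, MISS, VC-HIT, MISS, VC-HIT]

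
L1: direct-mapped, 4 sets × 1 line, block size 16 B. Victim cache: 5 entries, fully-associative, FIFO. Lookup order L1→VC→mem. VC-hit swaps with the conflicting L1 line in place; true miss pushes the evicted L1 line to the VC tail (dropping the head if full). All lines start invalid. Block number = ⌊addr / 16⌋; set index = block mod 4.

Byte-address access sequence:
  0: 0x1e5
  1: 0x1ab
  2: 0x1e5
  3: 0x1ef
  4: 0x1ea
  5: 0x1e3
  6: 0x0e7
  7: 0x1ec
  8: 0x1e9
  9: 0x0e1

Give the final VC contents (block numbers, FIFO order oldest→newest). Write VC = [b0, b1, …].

VC = [26, 30]

  [0] addr=0x1e5 blk=30 s=2: MISS | VC []
  [1] addr=0x1ab blk=26 s=2: MISS | VC [30]
  [2] addr=0x1e5 blk=30 s=2: VC-HIT | VC [26]
  [3] addr=0x1ef blk=30 s=2: L1-HIT | VC [26]
  [4] addr=0x1ea blk=30 s=2: L1-HIT | VC [26]
  [5] addr=0x1e3 blk=30 s=2: L1-HIT | VC [26]
  [6] addr=0xe7 blk=14 s=2: MISS | VC [26, 30]
  [7] addr=0x1ec blk=30 s=2: VC-HIT | VC [26, 14]
  [8] addr=0x1e9 blk=30 s=2: L1-HIT | VC [26, 14]
  [9] addr=0xe1 blk=14 s=2: VC-HIT | VC [26, 30]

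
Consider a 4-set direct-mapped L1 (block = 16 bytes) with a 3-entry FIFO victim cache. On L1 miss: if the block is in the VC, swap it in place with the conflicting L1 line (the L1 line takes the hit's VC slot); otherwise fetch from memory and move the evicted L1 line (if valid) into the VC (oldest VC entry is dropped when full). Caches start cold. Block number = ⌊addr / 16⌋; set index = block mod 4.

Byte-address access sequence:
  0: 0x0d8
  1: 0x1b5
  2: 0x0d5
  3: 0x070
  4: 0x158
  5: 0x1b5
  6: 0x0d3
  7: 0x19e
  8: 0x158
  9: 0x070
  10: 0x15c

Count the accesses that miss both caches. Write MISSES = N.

MISSES = 5

#0 0xd8→b13/s1 MISS; vc=[]
#1 0x1b5→b27/s3 MISS; vc=[]
#2 0xd5→b13/s1 L1-HIT; vc=[]
#3 0x70→b7/s3 MISS; vc=[27]
#4 0x158→b21/s1 MISS; vc=[27,13]
#5 0x1b5→b27/s3 VC-HIT; vc=[7,13]
#6 0xd3→b13/s1 VC-HIT; vc=[7,21]
#7 0x19e→b25/s1 MISS; vc=[7,21,13]
#8 0x158→b21/s1 VC-HIT; vc=[7,25,13]
#9 0x70→b7/s3 VC-HIT; vc=[27,25,13]
#10 0x15c→b21/s1 L1-HIT; vc=[27,25,13]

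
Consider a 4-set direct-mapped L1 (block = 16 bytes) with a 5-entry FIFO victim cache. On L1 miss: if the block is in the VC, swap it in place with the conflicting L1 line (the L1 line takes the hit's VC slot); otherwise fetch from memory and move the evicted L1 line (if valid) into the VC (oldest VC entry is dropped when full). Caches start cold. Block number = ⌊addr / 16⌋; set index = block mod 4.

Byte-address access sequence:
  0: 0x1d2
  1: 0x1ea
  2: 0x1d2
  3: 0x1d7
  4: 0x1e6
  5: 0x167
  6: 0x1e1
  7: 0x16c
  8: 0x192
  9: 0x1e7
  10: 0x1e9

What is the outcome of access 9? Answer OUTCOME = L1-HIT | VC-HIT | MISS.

OUTCOME = VC-HIT

0: 0x1d2 (blk 29, set 1) → MISS  vc=[]
1: 0x1ea (blk 30, set 2) → MISS  vc=[]
2: 0x1d2 (blk 29, set 1) → L1-HIT  vc=[]
3: 0x1d7 (blk 29, set 1) → L1-HIT  vc=[]
4: 0x1e6 (blk 30, set 2) → L1-HIT  vc=[]
5: 0x167 (blk 22, set 2) → MISS  vc=[30]
6: 0x1e1 (blk 30, set 2) → VC-HIT  vc=[22]
7: 0x16c (blk 22, set 2) → VC-HIT  vc=[30]
8: 0x192 (blk 25, set 1) → MISS  vc=[30, 29]
9: 0x1e7 (blk 30, set 2) → VC-HIT  vc=[22, 29]
10: 0x1e9 (blk 30, set 2) → L1-HIT  vc=[22, 29]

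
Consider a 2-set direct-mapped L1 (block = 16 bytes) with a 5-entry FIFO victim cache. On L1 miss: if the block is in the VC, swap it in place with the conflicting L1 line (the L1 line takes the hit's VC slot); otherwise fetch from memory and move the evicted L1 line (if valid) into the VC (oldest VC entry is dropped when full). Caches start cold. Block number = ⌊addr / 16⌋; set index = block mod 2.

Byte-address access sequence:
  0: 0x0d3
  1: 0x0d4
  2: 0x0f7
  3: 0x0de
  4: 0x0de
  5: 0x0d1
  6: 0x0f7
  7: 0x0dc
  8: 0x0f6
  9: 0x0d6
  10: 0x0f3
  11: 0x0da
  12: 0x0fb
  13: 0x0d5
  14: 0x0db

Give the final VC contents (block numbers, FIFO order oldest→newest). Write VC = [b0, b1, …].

  [0] addr=0xd3 blk=13 s=1: MISS | VC []
  [1] addr=0xd4 blk=13 s=1: L1-HIT | VC []
  [2] addr=0xf7 blk=15 s=1: MISS | VC [13]
  [3] addr=0xde blk=13 s=1: VC-HIT | VC [15]
  [4] addr=0xde blk=13 s=1: L1-HIT | VC [15]
  [5] addr=0xd1 blk=13 s=1: L1-HIT | VC [15]
  [6] addr=0xf7 blk=15 s=1: VC-HIT | VC [13]
  [7] addr=0xdc blk=13 s=1: VC-HIT | VC [15]
  [8] addr=0xf6 blk=15 s=1: VC-HIT | VC [13]
  [9] addr=0xd6 blk=13 s=1: VC-HIT | VC [15]
  [10] addr=0xf3 blk=15 s=1: VC-HIT | VC [13]
  [11] addr=0xda blk=13 s=1: VC-HIT | VC [15]
  [12] addr=0xfb blk=15 s=1: VC-HIT | VC [13]
  [13] addr=0xd5 blk=13 s=1: VC-HIT | VC [15]
  [14] addr=0xdb blk=13 s=1: L1-HIT | VC [15]

VC = [15]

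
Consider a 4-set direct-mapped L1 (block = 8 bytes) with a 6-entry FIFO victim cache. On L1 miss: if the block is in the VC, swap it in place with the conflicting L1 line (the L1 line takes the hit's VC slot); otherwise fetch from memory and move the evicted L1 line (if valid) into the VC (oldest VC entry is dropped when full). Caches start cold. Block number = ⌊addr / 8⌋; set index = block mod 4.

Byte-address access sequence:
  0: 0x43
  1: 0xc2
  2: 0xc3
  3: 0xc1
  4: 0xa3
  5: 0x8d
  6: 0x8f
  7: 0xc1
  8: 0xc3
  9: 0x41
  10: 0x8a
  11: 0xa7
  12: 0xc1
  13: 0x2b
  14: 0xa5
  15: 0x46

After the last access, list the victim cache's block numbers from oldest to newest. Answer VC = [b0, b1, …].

VC = [24, 20, 17]

#0 0x43→b8/s0 MISS; vc=[]
#1 0xc2→b24/s0 MISS; vc=[8]
#2 0xc3→b24/s0 L1-HIT; vc=[8]
#3 0xc1→b24/s0 L1-HIT; vc=[8]
#4 0xa3→b20/s0 MISS; vc=[8,24]
#5 0x8d→b17/s1 MISS; vc=[8,24]
#6 0x8f→b17/s1 L1-HIT; vc=[8,24]
#7 0xc1→b24/s0 VC-HIT; vc=[8,20]
#8 0xc3→b24/s0 L1-HIT; vc=[8,20]
#9 0x41→b8/s0 VC-HIT; vc=[24,20]
#10 0x8a→b17/s1 L1-HIT; vc=[24,20]
#11 0xa7→b20/s0 VC-HIT; vc=[24,8]
#12 0xc1→b24/s0 VC-HIT; vc=[20,8]
#13 0x2b→b5/s1 MISS; vc=[20,8,17]
#14 0xa5→b20/s0 VC-HIT; vc=[24,8,17]
#15 0x46→b8/s0 VC-HIT; vc=[24,20,17]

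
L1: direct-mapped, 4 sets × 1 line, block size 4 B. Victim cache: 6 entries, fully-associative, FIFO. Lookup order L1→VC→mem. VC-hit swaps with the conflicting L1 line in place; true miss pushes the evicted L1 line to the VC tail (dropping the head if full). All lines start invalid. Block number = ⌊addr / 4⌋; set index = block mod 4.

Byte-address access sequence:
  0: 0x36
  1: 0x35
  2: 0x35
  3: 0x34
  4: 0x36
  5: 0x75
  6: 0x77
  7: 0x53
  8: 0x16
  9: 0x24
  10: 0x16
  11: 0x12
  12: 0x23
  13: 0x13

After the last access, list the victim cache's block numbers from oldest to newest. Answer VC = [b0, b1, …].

VC = [13, 29, 9, 20, 8]

0: 0x36 (blk 13, set 1) → MISS  vc=[]
1: 0x35 (blk 13, set 1) → L1-HIT  vc=[]
2: 0x35 (blk 13, set 1) → L1-HIT  vc=[]
3: 0x34 (blk 13, set 1) → L1-HIT  vc=[]
4: 0x36 (blk 13, set 1) → L1-HIT  vc=[]
5: 0x75 (blk 29, set 1) → MISS  vc=[13]
6: 0x77 (blk 29, set 1) → L1-HIT  vc=[13]
7: 0x53 (blk 20, set 0) → MISS  vc=[13]
8: 0x16 (blk 5, set 1) → MISS  vc=[13, 29]
9: 0x24 (blk 9, set 1) → MISS  vc=[13, 29, 5]
10: 0x16 (blk 5, set 1) → VC-HIT  vc=[13, 29, 9]
11: 0x12 (blk 4, set 0) → MISS  vc=[13, 29, 9, 20]
12: 0x23 (blk 8, set 0) → MISS  vc=[13, 29, 9, 20, 4]
13: 0x13 (blk 4, set 0) → VC-HIT  vc=[13, 29, 9, 20, 8]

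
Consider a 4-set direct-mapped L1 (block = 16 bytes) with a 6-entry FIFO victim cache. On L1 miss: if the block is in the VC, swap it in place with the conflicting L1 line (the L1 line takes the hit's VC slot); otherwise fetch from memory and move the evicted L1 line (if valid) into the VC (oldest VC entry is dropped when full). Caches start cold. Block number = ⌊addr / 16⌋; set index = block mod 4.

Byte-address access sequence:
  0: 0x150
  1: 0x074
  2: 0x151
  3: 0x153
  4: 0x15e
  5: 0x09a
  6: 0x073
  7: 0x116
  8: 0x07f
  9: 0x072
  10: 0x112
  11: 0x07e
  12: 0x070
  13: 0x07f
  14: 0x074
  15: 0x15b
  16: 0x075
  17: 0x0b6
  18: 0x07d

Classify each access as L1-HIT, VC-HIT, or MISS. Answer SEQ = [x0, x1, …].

  [0] addr=0x150 blk=21 s=1: MISS | VC []
  [1] addr=0x74 blk=7 s=3: MISS | VC []
  [2] addr=0x151 blk=21 s=1: L1-HIT | VC []
  [3] addr=0x153 blk=21 s=1: L1-HIT | VC []
  [4] addr=0x15e blk=21 s=1: L1-HIT | VC []
  [5] addr=0x9a blk=9 s=1: MISS | VC [21]
  [6] addr=0x73 blk=7 s=3: L1-HIT | VC [21]
  [7] addr=0x116 blk=17 s=1: MISS | VC [21, 9]
  [8] addr=0x7f blk=7 s=3: L1-HIT | VC [21, 9]
  [9] addr=0x72 blk=7 s=3: L1-HIT | VC [21, 9]
  [10] addr=0x112 blk=17 s=1: L1-HIT | VC [21, 9]
  [11] addr=0x7e blk=7 s=3: L1-HIT | VC [21, 9]
  [12] addr=0x70 blk=7 s=3: L1-HIT | VC [21, 9]
  [13] addr=0x7f blk=7 s=3: L1-HIT | VC [21, 9]
  [14] addr=0x74 blk=7 s=3: L1-HIT | VC [21, 9]
  [15] addr=0x15b blk=21 s=1: VC-HIT | VC [17, 9]
  [16] addr=0x75 blk=7 s=3: L1-HIT | VC [17, 9]
  [17] addr=0xb6 blk=11 s=3: MISS | VC [17, 9, 7]
  [18] addr=0x7d blk=7 s=3: VC-HIT | VC [17, 9, 11]

SEQ = [MISS, MISS, L1-HIT, L1-HIT, L1-HIT, MISS, L1-HIT, MISS, L1-HIT, L1-HIT, L1-HIT, L1-HIT, L1-HIT, L1-HIT, L1-HIT, VC-HIT, L1-HIT, MISS, VC-HIT]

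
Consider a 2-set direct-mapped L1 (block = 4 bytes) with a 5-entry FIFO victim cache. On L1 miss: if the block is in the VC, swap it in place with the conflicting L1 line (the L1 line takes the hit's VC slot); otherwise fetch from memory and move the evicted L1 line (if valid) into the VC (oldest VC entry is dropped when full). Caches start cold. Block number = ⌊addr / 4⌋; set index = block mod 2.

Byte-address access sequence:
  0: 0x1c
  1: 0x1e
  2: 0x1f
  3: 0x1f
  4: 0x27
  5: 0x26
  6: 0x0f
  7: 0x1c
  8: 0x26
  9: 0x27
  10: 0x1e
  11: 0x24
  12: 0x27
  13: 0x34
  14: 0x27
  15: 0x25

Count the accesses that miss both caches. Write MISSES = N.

#0 0x1c→b7/s1 MISS; vc=[]
#1 0x1e→b7/s1 L1-HIT; vc=[]
#2 0x1f→b7/s1 L1-HIT; vc=[]
#3 0x1f→b7/s1 L1-HIT; vc=[]
#4 0x27→b9/s1 MISS; vc=[7]
#5 0x26→b9/s1 L1-HIT; vc=[7]
#6 0xf→b3/s1 MISS; vc=[7,9]
#7 0x1c→b7/s1 VC-HIT; vc=[3,9]
#8 0x26→b9/s1 VC-HIT; vc=[3,7]
#9 0x27→b9/s1 L1-HIT; vc=[3,7]
#10 0x1e→b7/s1 VC-HIT; vc=[3,9]
#11 0x24→b9/s1 VC-HIT; vc=[3,7]
#12 0x27→b9/s1 L1-HIT; vc=[3,7]
#13 0x34→b13/s1 MISS; vc=[3,7,9]
#14 0x27→b9/s1 VC-HIT; vc=[3,7,13]
#15 0x25→b9/s1 L1-HIT; vc=[3,7,13]

MISSES = 4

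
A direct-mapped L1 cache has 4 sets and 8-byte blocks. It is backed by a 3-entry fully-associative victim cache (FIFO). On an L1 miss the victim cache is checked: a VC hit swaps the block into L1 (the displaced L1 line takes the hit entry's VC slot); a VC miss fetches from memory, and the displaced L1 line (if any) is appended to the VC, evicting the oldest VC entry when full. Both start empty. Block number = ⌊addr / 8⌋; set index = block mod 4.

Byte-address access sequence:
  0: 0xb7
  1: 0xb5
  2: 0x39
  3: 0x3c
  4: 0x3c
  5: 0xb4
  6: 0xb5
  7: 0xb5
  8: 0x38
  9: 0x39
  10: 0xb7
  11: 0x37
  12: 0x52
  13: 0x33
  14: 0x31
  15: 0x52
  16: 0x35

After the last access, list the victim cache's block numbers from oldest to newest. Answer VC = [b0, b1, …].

0: 0xb7 (blk 22, set 2) → MISS  vc=[]
1: 0xb5 (blk 22, set 2) → L1-HIT  vc=[]
2: 0x39 (blk 7, set 3) → MISS  vc=[]
3: 0x3c (blk 7, set 3) → L1-HIT  vc=[]
4: 0x3c (blk 7, set 3) → L1-HIT  vc=[]
5: 0xb4 (blk 22, set 2) → L1-HIT  vc=[]
6: 0xb5 (blk 22, set 2) → L1-HIT  vc=[]
7: 0xb5 (blk 22, set 2) → L1-HIT  vc=[]
8: 0x38 (blk 7, set 3) → L1-HIT  vc=[]
9: 0x39 (blk 7, set 3) → L1-HIT  vc=[]
10: 0xb7 (blk 22, set 2) → L1-HIT  vc=[]
11: 0x37 (blk 6, set 2) → MISS  vc=[22]
12: 0x52 (blk 10, set 2) → MISS  vc=[22, 6]
13: 0x33 (blk 6, set 2) → VC-HIT  vc=[22, 10]
14: 0x31 (blk 6, set 2) → L1-HIT  vc=[22, 10]
15: 0x52 (blk 10, set 2) → VC-HIT  vc=[22, 6]
16: 0x35 (blk 6, set 2) → VC-HIT  vc=[22, 10]

VC = [22, 10]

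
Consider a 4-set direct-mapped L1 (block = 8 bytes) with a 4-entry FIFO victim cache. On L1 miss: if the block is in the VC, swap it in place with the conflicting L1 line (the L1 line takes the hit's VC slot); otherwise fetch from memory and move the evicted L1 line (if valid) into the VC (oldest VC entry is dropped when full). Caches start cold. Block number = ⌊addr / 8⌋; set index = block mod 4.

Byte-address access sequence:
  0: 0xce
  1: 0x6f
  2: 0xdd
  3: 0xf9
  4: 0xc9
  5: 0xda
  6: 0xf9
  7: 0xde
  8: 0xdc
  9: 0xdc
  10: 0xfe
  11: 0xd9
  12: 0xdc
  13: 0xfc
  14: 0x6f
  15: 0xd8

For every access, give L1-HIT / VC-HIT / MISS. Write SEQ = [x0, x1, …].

SEQ = [MISS, MISS, MISS, MISS, VC-HIT, VC-HIT, VC-HIT, VC-HIT, L1-HIT, L1-HIT, VC-HIT, VC-HIT, L1-HIT, VC-HIT, VC-HIT, VC-HIT]

#0 0xce→b25/s1 MISS; vc=[]
#1 0x6f→b13/s1 MISS; vc=[25]
#2 0xdd→b27/s3 MISS; vc=[25]
#3 0xf9→b31/s3 MISS; vc=[25,27]
#4 0xc9→b25/s1 VC-HIT; vc=[13,27]
#5 0xda→b27/s3 VC-HIT; vc=[13,31]
#6 0xf9→b31/s3 VC-HIT; vc=[13,27]
#7 0xde→b27/s3 VC-HIT; vc=[13,31]
#8 0xdc→b27/s3 L1-HIT; vc=[13,31]
#9 0xdc→b27/s3 L1-HIT; vc=[13,31]
#10 0xfe→b31/s3 VC-HIT; vc=[13,27]
#11 0xd9→b27/s3 VC-HIT; vc=[13,31]
#12 0xdc→b27/s3 L1-HIT; vc=[13,31]
#13 0xfc→b31/s3 VC-HIT; vc=[13,27]
#14 0x6f→b13/s1 VC-HIT; vc=[25,27]
#15 0xd8→b27/s3 VC-HIT; vc=[25,31]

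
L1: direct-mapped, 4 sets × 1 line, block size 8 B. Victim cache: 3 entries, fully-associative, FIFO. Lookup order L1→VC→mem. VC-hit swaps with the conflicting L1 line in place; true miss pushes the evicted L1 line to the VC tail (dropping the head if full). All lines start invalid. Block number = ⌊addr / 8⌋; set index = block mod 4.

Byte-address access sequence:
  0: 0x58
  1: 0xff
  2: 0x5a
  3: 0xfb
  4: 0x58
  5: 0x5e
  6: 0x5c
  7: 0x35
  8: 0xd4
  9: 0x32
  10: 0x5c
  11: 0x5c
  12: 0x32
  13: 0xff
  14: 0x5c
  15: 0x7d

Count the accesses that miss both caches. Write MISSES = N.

  [0] addr=0x58 blk=11 s=3: MISS | VC []
  [1] addr=0xff blk=31 s=3: MISS | VC [11]
  [2] addr=0x5a blk=11 s=3: VC-HIT | VC [31]
  [3] addr=0xfb blk=31 s=3: VC-HIT | VC [11]
  [4] addr=0x58 blk=11 s=3: VC-HIT | VC [31]
  [5] addr=0x5e blk=11 s=3: L1-HIT | VC [31]
  [6] addr=0x5c blk=11 s=3: L1-HIT | VC [31]
  [7] addr=0x35 blk=6 s=2: MISS | VC [31]
  [8] addr=0xd4 blk=26 s=2: MISS | VC [31, 6]
  [9] addr=0x32 blk=6 s=2: VC-HIT | VC [31, 26]
  [10] addr=0x5c blk=11 s=3: L1-HIT | VC [31, 26]
  [11] addr=0x5c blk=11 s=3: L1-HIT | VC [31, 26]
  [12] addr=0x32 blk=6 s=2: L1-HIT | VC [31, 26]
  [13] addr=0xff blk=31 s=3: VC-HIT | VC [11, 26]
  [14] addr=0x5c blk=11 s=3: VC-HIT | VC [31, 26]
  [15] addr=0x7d blk=15 s=3: MISS | VC [31, 26, 11]

MISSES = 5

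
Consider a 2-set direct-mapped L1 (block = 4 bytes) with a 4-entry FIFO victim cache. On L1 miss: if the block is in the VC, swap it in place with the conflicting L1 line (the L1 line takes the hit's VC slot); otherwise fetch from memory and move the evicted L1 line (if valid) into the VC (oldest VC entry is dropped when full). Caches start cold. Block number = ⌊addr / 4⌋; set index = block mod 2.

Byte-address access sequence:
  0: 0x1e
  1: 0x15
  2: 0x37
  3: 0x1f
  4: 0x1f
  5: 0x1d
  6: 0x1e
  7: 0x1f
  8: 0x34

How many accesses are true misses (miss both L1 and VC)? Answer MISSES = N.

MISSES = 3

0: 0x1e (blk 7, set 1) → MISS  vc=[]
1: 0x15 (blk 5, set 1) → MISS  vc=[7]
2: 0x37 (blk 13, set 1) → MISS  vc=[7, 5]
3: 0x1f (blk 7, set 1) → VC-HIT  vc=[13, 5]
4: 0x1f (blk 7, set 1) → L1-HIT  vc=[13, 5]
5: 0x1d (blk 7, set 1) → L1-HIT  vc=[13, 5]
6: 0x1e (blk 7, set 1) → L1-HIT  vc=[13, 5]
7: 0x1f (blk 7, set 1) → L1-HIT  vc=[13, 5]
8: 0x34 (blk 13, set 1) → VC-HIT  vc=[7, 5]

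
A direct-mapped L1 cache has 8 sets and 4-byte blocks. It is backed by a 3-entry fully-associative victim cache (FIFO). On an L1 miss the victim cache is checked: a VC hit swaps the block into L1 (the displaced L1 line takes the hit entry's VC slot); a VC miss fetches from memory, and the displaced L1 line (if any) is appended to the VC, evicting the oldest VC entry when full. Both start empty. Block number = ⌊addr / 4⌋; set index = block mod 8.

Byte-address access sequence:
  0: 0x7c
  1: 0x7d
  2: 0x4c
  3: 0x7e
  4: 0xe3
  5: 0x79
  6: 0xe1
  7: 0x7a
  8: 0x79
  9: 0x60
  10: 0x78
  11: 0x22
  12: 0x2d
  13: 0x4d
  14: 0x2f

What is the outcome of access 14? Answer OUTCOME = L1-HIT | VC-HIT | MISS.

#0 0x7c→b31/s7 MISS; vc=[]
#1 0x7d→b31/s7 L1-HIT; vc=[]
#2 0x4c→b19/s3 MISS; vc=[]
#3 0x7e→b31/s7 L1-HIT; vc=[]
#4 0xe3→b56/s0 MISS; vc=[]
#5 0x79→b30/s6 MISS; vc=[]
#6 0xe1→b56/s0 L1-HIT; vc=[]
#7 0x7a→b30/s6 L1-HIT; vc=[]
#8 0x79→b30/s6 L1-HIT; vc=[]
#9 0x60→b24/s0 MISS; vc=[56]
#10 0x78→b30/s6 L1-HIT; vc=[56]
#11 0x22→b8/s0 MISS; vc=[56,24]
#12 0x2d→b11/s3 MISS; vc=[56,24,19]
#13 0x4d→b19/s3 VC-HIT; vc=[56,24,11]
#14 0x2f→b11/s3 VC-HIT; vc=[56,24,19]

OUTCOME = VC-HIT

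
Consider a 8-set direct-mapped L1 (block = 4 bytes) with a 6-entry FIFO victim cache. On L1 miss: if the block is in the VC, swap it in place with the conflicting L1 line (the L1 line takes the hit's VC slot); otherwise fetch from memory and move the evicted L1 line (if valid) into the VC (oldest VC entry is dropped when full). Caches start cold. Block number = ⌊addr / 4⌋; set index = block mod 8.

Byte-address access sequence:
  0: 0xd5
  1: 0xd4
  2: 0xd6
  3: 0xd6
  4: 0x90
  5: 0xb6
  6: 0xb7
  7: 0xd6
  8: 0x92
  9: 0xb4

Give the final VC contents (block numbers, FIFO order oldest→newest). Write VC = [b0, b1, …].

0: 0xd5 (blk 53, set 5) → MISS  vc=[]
1: 0xd4 (blk 53, set 5) → L1-HIT  vc=[]
2: 0xd6 (blk 53, set 5) → L1-HIT  vc=[]
3: 0xd6 (blk 53, set 5) → L1-HIT  vc=[]
4: 0x90 (blk 36, set 4) → MISS  vc=[]
5: 0xb6 (blk 45, set 5) → MISS  vc=[53]
6: 0xb7 (blk 45, set 5) → L1-HIT  vc=[53]
7: 0xd6 (blk 53, set 5) → VC-HIT  vc=[45]
8: 0x92 (blk 36, set 4) → L1-HIT  vc=[45]
9: 0xb4 (blk 45, set 5) → VC-HIT  vc=[53]

VC = [53]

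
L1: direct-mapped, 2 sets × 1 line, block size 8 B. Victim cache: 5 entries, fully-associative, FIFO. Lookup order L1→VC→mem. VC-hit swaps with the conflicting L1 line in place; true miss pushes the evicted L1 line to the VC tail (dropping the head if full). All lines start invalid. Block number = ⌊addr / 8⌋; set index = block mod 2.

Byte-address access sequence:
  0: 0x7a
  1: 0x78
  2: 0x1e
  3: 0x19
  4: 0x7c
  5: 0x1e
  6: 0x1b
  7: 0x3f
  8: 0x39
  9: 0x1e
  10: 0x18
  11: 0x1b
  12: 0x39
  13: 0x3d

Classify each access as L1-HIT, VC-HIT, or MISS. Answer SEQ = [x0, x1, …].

SEQ = [MISS, L1-HIT, MISS, L1-HIT, VC-HIT, VC-HIT, L1-HIT, MISS, L1-HIT, VC-HIT, L1-HIT, L1-HIT, VC-HIT, L1-HIT]

  [0] addr=0x7a blk=15 s=1: MISS | VC []
  [1] addr=0x78 blk=15 s=1: L1-HIT | VC []
  [2] addr=0x1e blk=3 s=1: MISS | VC [15]
  [3] addr=0x19 blk=3 s=1: L1-HIT | VC [15]
  [4] addr=0x7c blk=15 s=1: VC-HIT | VC [3]
  [5] addr=0x1e blk=3 s=1: VC-HIT | VC [15]
  [6] addr=0x1b blk=3 s=1: L1-HIT | VC [15]
  [7] addr=0x3f blk=7 s=1: MISS | VC [15, 3]
  [8] addr=0x39 blk=7 s=1: L1-HIT | VC [15, 3]
  [9] addr=0x1e blk=3 s=1: VC-HIT | VC [15, 7]
  [10] addr=0x18 blk=3 s=1: L1-HIT | VC [15, 7]
  [11] addr=0x1b blk=3 s=1: L1-HIT | VC [15, 7]
  [12] addr=0x39 blk=7 s=1: VC-HIT | VC [15, 3]
  [13] addr=0x3d blk=7 s=1: L1-HIT | VC [15, 3]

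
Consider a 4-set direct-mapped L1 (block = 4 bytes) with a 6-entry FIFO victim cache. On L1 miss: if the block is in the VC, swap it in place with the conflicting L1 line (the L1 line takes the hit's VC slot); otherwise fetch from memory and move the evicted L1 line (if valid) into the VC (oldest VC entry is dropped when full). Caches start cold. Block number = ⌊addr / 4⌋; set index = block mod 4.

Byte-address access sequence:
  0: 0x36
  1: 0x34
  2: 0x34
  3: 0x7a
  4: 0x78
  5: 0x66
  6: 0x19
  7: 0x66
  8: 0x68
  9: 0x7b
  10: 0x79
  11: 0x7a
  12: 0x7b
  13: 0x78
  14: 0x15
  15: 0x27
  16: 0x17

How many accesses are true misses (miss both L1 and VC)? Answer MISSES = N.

MISSES = 7

0: 0x36 (blk 13, set 1) → MISS  vc=[]
1: 0x34 (blk 13, set 1) → L1-HIT  vc=[]
2: 0x34 (blk 13, set 1) → L1-HIT  vc=[]
3: 0x7a (blk 30, set 2) → MISS  vc=[]
4: 0x78 (blk 30, set 2) → L1-HIT  vc=[]
5: 0x66 (blk 25, set 1) → MISS  vc=[13]
6: 0x19 (blk 6, set 2) → MISS  vc=[13, 30]
7: 0x66 (blk 25, set 1) → L1-HIT  vc=[13, 30]
8: 0x68 (blk 26, set 2) → MISS  vc=[13, 30, 6]
9: 0x7b (blk 30, set 2) → VC-HIT  vc=[13, 26, 6]
10: 0x79 (blk 30, set 2) → L1-HIT  vc=[13, 26, 6]
11: 0x7a (blk 30, set 2) → L1-HIT  vc=[13, 26, 6]
12: 0x7b (blk 30, set 2) → L1-HIT  vc=[13, 26, 6]
13: 0x78 (blk 30, set 2) → L1-HIT  vc=[13, 26, 6]
14: 0x15 (blk 5, set 1) → MISS  vc=[13, 26, 6, 25]
15: 0x27 (blk 9, set 1) → MISS  vc=[13, 26, 6, 25, 5]
16: 0x17 (blk 5, set 1) → VC-HIT  vc=[13, 26, 6, 25, 9]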